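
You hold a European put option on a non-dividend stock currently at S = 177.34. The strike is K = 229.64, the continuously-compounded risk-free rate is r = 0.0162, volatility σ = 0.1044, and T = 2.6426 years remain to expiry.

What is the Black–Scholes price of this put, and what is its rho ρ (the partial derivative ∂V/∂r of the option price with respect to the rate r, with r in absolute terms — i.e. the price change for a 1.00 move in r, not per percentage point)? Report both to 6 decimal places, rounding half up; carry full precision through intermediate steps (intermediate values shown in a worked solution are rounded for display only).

price = 44.296785
ρ = -530.460600

σ√T = 0.1044·√2.6426 = 0.169713
d₁ = (ln(S/K) + (r+σ²/2)T) / (σ√T) = (ln(177.34/229.64) + (0.0162+0.1044²/2)·2.6426) / 0.169713 = (-0.258444 + 0.057211) / 0.169713 = -1.185720
d₂ = d₁ − σ√T = -1.185720 − 0.169713 = -1.355434
e^{−rT} = e^{−0.0162·2.6426} = 0.958093
N(−d₁) = 0.882134,  N(−d₂) = 0.912360
Put price V = K·e^{−rT}·N(−d₂) − S·N(−d₁) = 200.734353 − 156.437568 = 44.296785
ρ = −K·T·e^{−rT}·N(−d₂) = -530.460600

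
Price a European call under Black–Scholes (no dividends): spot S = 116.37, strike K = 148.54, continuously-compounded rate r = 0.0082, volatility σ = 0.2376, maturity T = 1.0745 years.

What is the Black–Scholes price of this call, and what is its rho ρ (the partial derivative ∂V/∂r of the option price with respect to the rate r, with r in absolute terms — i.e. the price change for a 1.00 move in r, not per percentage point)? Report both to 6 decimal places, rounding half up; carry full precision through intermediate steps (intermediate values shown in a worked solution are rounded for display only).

price = 2.909019
ρ = 22.216872

σ√T = 0.2376·√1.0745 = 0.246292
d₁ = (ln(S/K) + (r+σ²/2)T) / (σ√T) = (ln(116.37/148.54) + (0.0082+0.2376²/2)·1.0745) / 0.246292 = (-0.244080 + 0.039141) / 0.246292 = -0.832098
d₂ = d₁ − σ√T = -0.832098 − 0.246292 = -1.078390
e^{−rT} = e^{−0.0082·1.0745} = 0.991228
N(d₁) = 0.202677,  N(d₂) = 0.140430
Call price V = S·N(d₁) − K·e^{−rT}·N(d₂) = 23.585493 − 20.676474 = 2.909019
ρ = K·T·e^{−rT}·N(d₂) = 22.216872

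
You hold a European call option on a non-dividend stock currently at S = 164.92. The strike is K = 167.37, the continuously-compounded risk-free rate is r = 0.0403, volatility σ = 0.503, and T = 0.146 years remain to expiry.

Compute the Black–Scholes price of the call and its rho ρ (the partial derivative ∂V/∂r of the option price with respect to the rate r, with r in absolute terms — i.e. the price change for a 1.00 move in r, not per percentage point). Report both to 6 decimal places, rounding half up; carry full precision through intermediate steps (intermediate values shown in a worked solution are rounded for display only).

price = 11.961402
ρ = 10.772750

σ√T = 0.503·√0.146 = 0.192196
d₁ = (ln(S/K) + (r+σ²/2)T) / (σ√T) = (ln(164.92/167.37) + (0.0403+0.503²/2)·0.146) / 0.192196 = (-0.014746 + 0.024353) / 0.192196 = 0.049986
d₂ = d₁ − σ√T = 0.049986 − 0.192196 = -0.142210
e^{−rT} = e^{−0.0403·0.146} = 0.994133
N(d₁) = 0.519933,  N(d₂) = 0.443457
Call price V = S·N(d₁) − K·e^{−rT}·N(d₂) = 85.747362 − 73.785959 = 11.961402
ρ = K·T·e^{−rT}·N(d₂) = 10.772750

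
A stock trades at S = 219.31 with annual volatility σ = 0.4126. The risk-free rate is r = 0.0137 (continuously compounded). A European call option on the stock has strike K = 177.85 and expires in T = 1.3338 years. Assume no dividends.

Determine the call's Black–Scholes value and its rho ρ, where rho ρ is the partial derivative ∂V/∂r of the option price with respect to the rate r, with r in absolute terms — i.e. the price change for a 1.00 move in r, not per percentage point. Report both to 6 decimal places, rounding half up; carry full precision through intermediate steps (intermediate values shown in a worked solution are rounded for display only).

price = 63.493390
ρ = 138.535056

σ√T = 0.4126·√1.3338 = 0.476513
d₁ = (ln(S/K) + (r+σ²/2)T) / (σ√T) = (ln(219.31/177.85) + (0.0137+0.4126²/2)·1.3338) / 0.476513 = (0.209546 + 0.131805) / 0.476513 = 0.716352
d₂ = d₁ − σ√T = 0.716352 − 0.476513 = 0.239839
e^{−rT} = e^{−0.0137·1.3338} = 0.981893
N(d₁) = 0.763113,  N(d₂) = 0.594773
Call price V = S·N(d₁) − K·e^{−rT}·N(d₂) = 167.358329 − 103.864939 = 63.493390
ρ = K·T·e^{−rT}·N(d₂) = 138.535056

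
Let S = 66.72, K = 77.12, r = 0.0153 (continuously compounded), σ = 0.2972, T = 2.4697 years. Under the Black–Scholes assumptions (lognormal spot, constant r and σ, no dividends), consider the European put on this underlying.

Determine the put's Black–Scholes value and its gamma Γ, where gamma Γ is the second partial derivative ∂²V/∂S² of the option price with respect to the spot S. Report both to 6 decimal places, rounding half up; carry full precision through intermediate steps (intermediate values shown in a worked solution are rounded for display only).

price = 17.120088
Γ = 0.012802

σ√T = 0.2972·√2.4697 = 0.467058
d₁ = (ln(S/K) + (r+σ²/2)T) / (σ√T) = (ln(66.72/77.12) + (0.0153+0.2972²/2)·2.4697) / 0.467058 = (-0.144858 + 0.146858) / 0.467058 = 0.004282
d₂ = d₁ − σ√T = 0.004282 − 0.467058 = -0.462776
e^{−rT} = e^{−0.0153·2.4697} = 0.962919
N(−d₁) = 0.498292,  N(−d₂) = 0.678237
Put price V = K·e^{−rT}·N(−d₂) − S·N(−d₁) = 50.366101 − 33.246013 = 17.120088
φ(d₁) = (1/√(2π))·e^{−d₁²/2} = 0.398939
Γ = φ(d₁) / (S·σ·√T) = 0.012802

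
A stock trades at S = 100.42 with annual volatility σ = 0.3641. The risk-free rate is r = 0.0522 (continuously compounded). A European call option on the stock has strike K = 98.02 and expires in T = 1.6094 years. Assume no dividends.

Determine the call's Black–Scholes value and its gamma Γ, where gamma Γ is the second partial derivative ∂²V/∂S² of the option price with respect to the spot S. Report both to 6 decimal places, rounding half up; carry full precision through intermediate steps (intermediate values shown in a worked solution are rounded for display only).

price = 23.016502
Γ = 0.007719

σ√T = 0.3641·√1.6094 = 0.461905
d₁ = (ln(S/K) + (r+σ²/2)T) / (σ√T) = (ln(100.42/98.02) + (0.0522+0.3641²/2)·1.6094) / 0.461905 = (0.024190 + 0.190689) / 0.461905 = 0.465201
d₂ = d₁ − σ√T = 0.465201 − 0.461905 = 0.003296
e^{−rT} = e^{−0.0522·1.6094} = 0.919421
N(d₁) = 0.679106,  N(d₂) = 0.501315
Call price V = S·N(d₁) − K·e^{−rT}·N(d₂) = 68.195847 − 45.179344 = 23.016502
φ(d₁) = (1/√(2π))·e^{−d₁²/2} = 0.358028
Γ = φ(d₁) / (S·σ·√T) = 0.007719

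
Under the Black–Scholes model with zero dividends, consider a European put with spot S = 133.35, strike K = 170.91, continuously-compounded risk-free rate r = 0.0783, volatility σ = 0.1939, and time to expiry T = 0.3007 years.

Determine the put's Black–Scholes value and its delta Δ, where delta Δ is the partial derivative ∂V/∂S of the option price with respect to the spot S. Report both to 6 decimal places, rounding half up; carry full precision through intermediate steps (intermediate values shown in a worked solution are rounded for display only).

σ√T = 0.1939·√0.3007 = 0.106327
d₁ = (ln(S/K) + (r+σ²/2)T) / (σ√T) = (ln(133.35/170.91) + (0.0783+0.1939²/2)·0.3007) / 0.106327 = (-0.248160 + 0.029198) / 0.106327 = -2.059325
d₂ = d₁ − σ√T = -2.059325 − 0.106327 = -2.165652
e^{−rT} = e^{−0.0783·0.3007} = 0.976730
N(−d₁) = 0.980268,  N(−d₂) = 0.984831
Put price V = K·e^{−rT}·N(−d₂) − S·N(−d₁) = 164.400771 − 130.718795 = 33.681976
Δ = −N(−d₁) = -0.980268

price = 33.681976
Δ = -0.980268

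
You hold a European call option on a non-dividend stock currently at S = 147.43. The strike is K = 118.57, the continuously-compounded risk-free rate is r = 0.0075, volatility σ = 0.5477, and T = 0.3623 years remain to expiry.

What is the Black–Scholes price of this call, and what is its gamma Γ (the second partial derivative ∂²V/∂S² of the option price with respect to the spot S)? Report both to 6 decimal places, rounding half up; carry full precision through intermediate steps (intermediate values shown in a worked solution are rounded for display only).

σ√T = 0.5477·√0.3623 = 0.329668
d₁ = (ln(S/K) + (r+σ²/2)T) / (σ√T) = (ln(147.43/118.57) + (0.0075+0.5477²/2)·0.3623) / 0.329668 = (0.217850 + 0.057058) / 0.329668 = 0.833893
d₂ = d₁ − σ√T = 0.833893 − 0.329668 = 0.504224
e^{−rT} = e^{−0.0075·0.3623} = 0.997286
N(d₁) = 0.797829,  N(d₂) = 0.692948
Call price V = S·N(d₁) − K·e^{−rT}·N(d₂) = 117.623963 − 81.939910 = 35.684053
φ(d₁) = (1/√(2π))·e^{−d₁²/2} = 0.281780
Γ = φ(d₁) / (S·σ·√T) = 0.005798

price = 35.684053
Γ = 0.005798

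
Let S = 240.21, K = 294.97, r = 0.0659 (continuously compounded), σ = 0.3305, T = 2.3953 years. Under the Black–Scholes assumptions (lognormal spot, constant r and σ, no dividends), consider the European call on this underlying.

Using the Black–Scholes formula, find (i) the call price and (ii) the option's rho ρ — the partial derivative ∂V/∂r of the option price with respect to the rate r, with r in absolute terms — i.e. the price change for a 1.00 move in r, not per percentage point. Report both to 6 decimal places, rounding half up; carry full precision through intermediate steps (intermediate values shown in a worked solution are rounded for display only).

price = 44.033653
ρ = 219.434766

σ√T = 0.3305·√2.3953 = 0.511507
d₁ = (ln(S/K) + (r+σ²/2)T) / (σ√T) = (ln(240.21/294.97) + (0.0659+0.3305²/2)·2.3953) / 0.511507 = (-0.205360 + 0.288670) / 0.511507 = 0.162871
d₂ = d₁ − σ√T = 0.162871 − 0.511507 = -0.348636
e^{−rT} = e^{−0.0659·2.3953} = 0.853978
N(d₁) = 0.564690,  N(d₂) = 0.363681
Call price V = S·N(d₁) − K·e^{−rT}·N(d₂) = 135.644210 − 91.610557 = 44.033653
ρ = K·T·e^{−rT}·N(d₂) = 219.434766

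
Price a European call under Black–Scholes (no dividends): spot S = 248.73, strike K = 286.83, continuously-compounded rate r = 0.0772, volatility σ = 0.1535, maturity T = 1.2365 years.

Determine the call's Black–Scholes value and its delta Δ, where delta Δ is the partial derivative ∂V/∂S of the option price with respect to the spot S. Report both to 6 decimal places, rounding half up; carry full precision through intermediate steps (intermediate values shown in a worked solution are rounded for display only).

σ√T = 0.1535·√1.2365 = 0.170689
d₁ = (ln(S/K) + (r+σ²/2)T) / (σ√T) = (ln(248.73/286.83) + (0.0772+0.1535²/2)·1.2365) / 0.170689 = (-0.142522 + 0.110025) / 0.170689 = -0.190385
d₂ = d₁ − σ√T = -0.190385 − 0.170689 = -0.361074
e^{−rT} = e^{−0.0772·1.2365} = 0.908957
N(d₁) = 0.424504,  N(d₂) = 0.359022
Call price V = S·N(d₁) − K·e^{−rT}·N(d₂) = 105.586837 − 93.602845 = 11.983991
Δ = N(d₁) = 0.424504

price = 11.983991
Δ = 0.424504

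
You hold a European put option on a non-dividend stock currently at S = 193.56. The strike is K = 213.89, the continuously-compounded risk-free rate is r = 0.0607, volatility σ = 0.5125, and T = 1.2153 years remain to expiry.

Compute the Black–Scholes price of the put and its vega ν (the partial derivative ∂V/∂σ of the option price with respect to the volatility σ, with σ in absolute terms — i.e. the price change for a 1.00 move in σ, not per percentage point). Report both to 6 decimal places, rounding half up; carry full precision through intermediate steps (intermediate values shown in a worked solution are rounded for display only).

σ√T = 0.5125·√1.2153 = 0.564983
d₁ = (ln(S/K) + (r+σ²/2)T) / (σ√T) = (ln(193.56/213.89) + (0.0607+0.5125²/2)·1.2153) / 0.564983 = (-0.099874 + 0.233372) / 0.564983 = 0.236286
d₂ = d₁ − σ√T = 0.236286 − 0.564983 = -0.328698
e^{−rT} = e^{−0.0607·1.2153} = 0.928887
N(−d₁) = 0.406606,  N(−d₂) = 0.628808
Put price V = K·e^{−rT}·N(−d₂) − S·N(−d₁) = 124.931258 − 78.702561 = 46.228697
φ(d₁) = (1/√(2π))·e^{−d₁²/2} = 0.387960
ν = S·φ(d₁)·√T = 82.783522

price = 46.228697
ν = 82.783522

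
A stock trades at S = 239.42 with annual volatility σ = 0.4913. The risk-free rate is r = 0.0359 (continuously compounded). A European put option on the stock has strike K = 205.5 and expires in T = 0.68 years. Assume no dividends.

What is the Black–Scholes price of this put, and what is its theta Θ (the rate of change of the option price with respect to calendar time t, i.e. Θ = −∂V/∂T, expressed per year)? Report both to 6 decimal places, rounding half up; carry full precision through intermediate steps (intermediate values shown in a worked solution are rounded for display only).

price = 19.143698
Θ = -20.253725

σ√T = 0.4913·√0.68 = 0.405136
d₁ = (ln(S/K) + (r+σ²/2)T) / (σ√T) = (ln(239.42/205.5) + (0.0359+0.4913²/2)·0.68) / 0.405136 = (0.152773 + 0.106480) / 0.405136 = 0.639915
d₂ = d₁ − σ√T = 0.639915 − 0.405136 = 0.234779
e^{−rT} = e^{−0.0359·0.68} = 0.975884
N(−d₁) = 0.261114,  N(−d₂) = 0.407190
Put price V = K·e^{−rT}·N(−d₂) − S·N(−d₁) = 81.659557 − 62.515859 = 19.143698
φ(d₁) = (1/√(2π))·e^{−d₁²/2} = 0.325080
Θ = −S·φ(d₁)·σ/(2√T) + r·K·e^{−rT}·N(−d₂) = −23.185303 + 2.931578 = -20.253725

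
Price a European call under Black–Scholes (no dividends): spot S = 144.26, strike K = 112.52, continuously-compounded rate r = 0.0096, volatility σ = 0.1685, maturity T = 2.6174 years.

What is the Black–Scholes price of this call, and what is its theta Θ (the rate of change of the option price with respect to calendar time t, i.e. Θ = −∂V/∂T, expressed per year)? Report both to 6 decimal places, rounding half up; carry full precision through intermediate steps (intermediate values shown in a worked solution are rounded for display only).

σ√T = 0.1685·√2.6174 = 0.272606
d₁ = (ln(S/K) + (r+σ²/2)T) / (σ√T) = (ln(144.26/112.52) + (0.0096+0.1685²/2)·2.6174) / 0.272606 = (0.248486 + 0.062284) / 0.272606 = 1.139999
d₂ = d₁ − σ√T = 1.139999 − 0.272606 = 0.867393
e^{−rT} = e^{−0.0096·2.6174} = 0.975186
N(d₁) = 0.872857,  N(d₂) = 0.807137
Call price V = S·N(d₁) − K·e^{−rT}·N(d₂) = 125.918297 − 88.565440 = 37.352857
φ(d₁) = (1/√(2π))·e^{−d₁²/2} = 0.208308
Θ = −S·φ(d₁)·σ/(2√T) − r·K·e^{−rT}·N(d₂) = −1.564901 − 0.850228 = -2.415129

price = 37.352857
Θ = -2.415129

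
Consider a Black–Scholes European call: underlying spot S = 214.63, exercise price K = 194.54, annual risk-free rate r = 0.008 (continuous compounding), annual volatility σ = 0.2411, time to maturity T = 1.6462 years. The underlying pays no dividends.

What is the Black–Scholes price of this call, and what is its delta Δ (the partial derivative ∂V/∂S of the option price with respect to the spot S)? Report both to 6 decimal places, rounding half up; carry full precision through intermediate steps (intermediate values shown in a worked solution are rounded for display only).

price = 37.898351
Δ = 0.696704

σ√T = 0.2411·√1.6462 = 0.309342
d₁ = (ln(S/K) + (r+σ²/2)T) / (σ√T) = (ln(214.63/194.54) + (0.008+0.2411²/2)·1.6462) / 0.309342 = (0.098278 + 0.061016) / 0.309342 = 0.514944
d₂ = d₁ − σ√T = 0.514944 − 0.309342 = 0.205602
e^{−rT} = e^{−0.008·1.6462} = 0.986917
N(d₁) = 0.696704,  N(d₂) = 0.581449
Call price V = S·N(d₁) − K·e^{−rT}·N(d₂) = 149.533540 − 111.635189 = 37.898351
Δ = N(d₁) = 0.696704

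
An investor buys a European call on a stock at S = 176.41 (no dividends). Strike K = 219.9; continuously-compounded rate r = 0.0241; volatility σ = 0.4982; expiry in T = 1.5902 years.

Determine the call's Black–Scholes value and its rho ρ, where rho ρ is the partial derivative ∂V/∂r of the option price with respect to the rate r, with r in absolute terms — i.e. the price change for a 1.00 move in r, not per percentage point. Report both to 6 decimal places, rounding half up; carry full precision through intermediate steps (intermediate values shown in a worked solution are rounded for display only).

price = 32.152190
ρ = 91.861865

σ√T = 0.4982·√1.5902 = 0.628246
d₁ = (ln(S/K) + (r+σ²/2)T) / (σ√T) = (ln(176.41/219.9) + (0.0241+0.4982²/2)·1.5902) / 0.628246 = (-0.220362 + 0.235670) / 0.628246 = 0.024366
d₂ = d₁ − σ√T = 0.024366 − 0.628246 = -0.603879
e^{−rT} = e^{−0.0241·1.5902} = 0.962401
N(d₁) = 0.509720,  N(d₂) = 0.272962
Call price V = S·N(d₁) − K·e^{−rT}·N(d₂) = 89.919681 − 57.767491 = 32.152190
ρ = K·T·e^{−rT}·N(d₂) = 91.861865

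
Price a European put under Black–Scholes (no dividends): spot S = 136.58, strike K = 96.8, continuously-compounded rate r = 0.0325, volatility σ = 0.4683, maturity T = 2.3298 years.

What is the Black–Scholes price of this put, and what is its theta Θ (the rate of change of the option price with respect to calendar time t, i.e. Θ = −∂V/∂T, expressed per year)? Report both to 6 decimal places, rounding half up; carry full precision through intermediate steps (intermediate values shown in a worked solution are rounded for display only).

price = 13.164425
Θ = -4.155678

σ√T = 0.4683·√2.3298 = 0.714798
d₁ = (ln(S/K) + (r+σ²/2)T) / (σ√T) = (ln(136.58/96.8) + (0.0325+0.4683²/2)·2.3298) / 0.714798 = (0.344264 + 0.331187) / 0.714798 = 0.944952
d₂ = d₁ − σ√T = 0.944952 − 0.714798 = 0.230154
e^{−rT} = e^{−0.0325·2.3298} = 0.927077
N(−d₁) = 0.172342,  N(−d₂) = 0.408986
Put price V = K·e^{−rT}·N(−d₂) − S·N(−d₁) = 36.702841 − 23.538415 = 13.164425
φ(d₁) = (1/√(2π))·e^{−d₁²/2} = 0.255277
Θ = −S·φ(d₁)·σ/(2√T) + r·K·e^{−rT}·N(−d₂) = −5.348520 + 1.192842 = -4.155678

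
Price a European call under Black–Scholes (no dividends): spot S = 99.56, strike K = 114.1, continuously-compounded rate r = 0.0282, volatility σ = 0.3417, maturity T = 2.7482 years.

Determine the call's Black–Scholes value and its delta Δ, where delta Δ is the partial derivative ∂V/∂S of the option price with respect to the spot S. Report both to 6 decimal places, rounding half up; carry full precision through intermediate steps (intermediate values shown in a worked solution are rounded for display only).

price = 19.978546
Δ = 0.571188

σ√T = 0.3417·√2.7482 = 0.566460
d₁ = (ln(S/K) + (r+σ²/2)T) / (σ√T) = (ln(99.56/114.1) + (0.0282+0.3417²/2)·2.7482) / 0.566460 = (-0.136315 + 0.237938) / 0.566460 = 0.179400
d₂ = d₁ − σ√T = 0.179400 − 0.566460 = -0.387060
e^{−rT} = e^{−0.0282·2.7482} = 0.925428
N(d₁) = 0.571188,  N(d₂) = 0.349356
Call price V = S·N(d₁) − K·e^{−rT}·N(d₂) = 56.867492 − 36.888946 = 19.978546
Δ = N(d₁) = 0.571188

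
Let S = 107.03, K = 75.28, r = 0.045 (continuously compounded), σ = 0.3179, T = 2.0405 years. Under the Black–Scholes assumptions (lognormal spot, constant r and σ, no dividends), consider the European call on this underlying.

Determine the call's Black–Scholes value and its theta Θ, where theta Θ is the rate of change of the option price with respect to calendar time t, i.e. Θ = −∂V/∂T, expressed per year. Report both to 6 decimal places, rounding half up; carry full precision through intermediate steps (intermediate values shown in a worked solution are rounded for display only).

price = 41.687530
Θ = -4.691198

σ√T = 0.3179·√2.0405 = 0.454108
d₁ = (ln(S/K) + (r+σ²/2)T) / (σ√T) = (ln(107.03/75.28) + (0.045+0.3179²/2)·2.0405) / 0.454108 = (0.351895 + 0.194929) / 0.454108 = 1.204173
d₂ = d₁ − σ√T = 1.204173 − 0.454108 = 0.750065
e^{−rT} = e^{−0.045·2.0405} = 0.912267
N(d₁) = 0.885739,  N(d₂) = 0.773392
Call price V = S·N(d₁) − K·e^{−rT}·N(d₂) = 94.800601 − 53.113071 = 41.687530
φ(d₁) = (1/√(2π))·e^{−d₁²/2} = 0.193214
Θ = −S·φ(d₁)·σ/(2√T) − r·K·e^{−rT}·N(d₂) = −2.301110 − 2.390088 = -4.691198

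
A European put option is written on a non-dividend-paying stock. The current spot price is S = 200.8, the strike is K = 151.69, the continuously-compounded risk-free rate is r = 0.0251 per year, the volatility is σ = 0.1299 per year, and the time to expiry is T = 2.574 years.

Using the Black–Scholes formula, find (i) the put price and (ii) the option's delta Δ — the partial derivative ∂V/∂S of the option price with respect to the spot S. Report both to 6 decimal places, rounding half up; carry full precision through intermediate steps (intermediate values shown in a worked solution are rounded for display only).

σ√T = 0.1299·√2.574 = 0.208408
d₁ = (ln(S/K) + (r+σ²/2)T) / (σ√T) = (ln(200.8/151.69) + (0.0251+0.1299²/2)·2.574) / 0.208408 = (0.280470 + 0.086324) / 0.208408 = 1.759988
d₂ = d₁ − σ√T = 1.759988 − 0.208408 = 1.551580
e^{−rT} = e^{−0.0251·2.574} = 0.937435
N(−d₁) = 0.039205,  N(−d₂) = 0.060381
Put price V = K·e^{−rT}·N(−d₂) − S·N(−d₁) = 8.586206 − 7.872356 = 0.713850
Δ = −N(−d₁) = -0.039205

price = 0.713850
Δ = -0.039205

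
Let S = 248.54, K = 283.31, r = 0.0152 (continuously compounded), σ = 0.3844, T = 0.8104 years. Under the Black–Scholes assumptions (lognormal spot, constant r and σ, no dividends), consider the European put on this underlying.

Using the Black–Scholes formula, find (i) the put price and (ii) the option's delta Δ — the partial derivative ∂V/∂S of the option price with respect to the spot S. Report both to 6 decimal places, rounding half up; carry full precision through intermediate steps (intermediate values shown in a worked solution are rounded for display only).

price = 54.029194
Δ = -0.567402

σ√T = 0.3844·√0.8104 = 0.346045
d₁ = (ln(S/K) + (r+σ²/2)T) / (σ√T) = (ln(248.54/283.31) + (0.0152+0.3844²/2)·0.8104) / 0.346045 = (-0.130938 + 0.072192) / 0.346045 = -0.169764
d₂ = d₁ − σ√T = -0.169764 − 0.346045 = -0.515810
e^{−rT} = e^{−0.0152·0.8104} = 0.987757
N(−d₁) = 0.567402,  N(−d₂) = 0.697006
Put price V = K·e^{−rT}·N(−d₂) − S·N(−d₁) = 195.051337 − 141.022142 = 54.029194
Δ = −N(−d₁) = -0.567402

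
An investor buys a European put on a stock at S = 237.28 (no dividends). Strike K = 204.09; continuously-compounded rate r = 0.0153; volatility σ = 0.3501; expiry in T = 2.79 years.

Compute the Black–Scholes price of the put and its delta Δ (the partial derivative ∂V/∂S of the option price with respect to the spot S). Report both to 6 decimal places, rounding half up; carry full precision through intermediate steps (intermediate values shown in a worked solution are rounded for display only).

price = 31.530861
Δ = -0.266624

σ√T = 0.3501·√2.79 = 0.584782
d₁ = (ln(S/K) + (r+σ²/2)T) / (σ√T) = (ln(237.28/204.09) + (0.0153+0.3501²/2)·2.79) / 0.584782 = (0.150680 + 0.213672) / 0.584782 = 0.623056
d₂ = d₁ − σ√T = 0.623056 − 0.584782 = 0.038273
e^{−rT} = e^{−0.0153·2.79} = 0.958211
N(−d₁) = 0.266624,  N(−d₂) = 0.484735
Put price V = K·e^{−rT}·N(−d₂) − S·N(−d₁) = 94.795390 − 63.264529 = 31.530861
Δ = −N(−d₁) = -0.266624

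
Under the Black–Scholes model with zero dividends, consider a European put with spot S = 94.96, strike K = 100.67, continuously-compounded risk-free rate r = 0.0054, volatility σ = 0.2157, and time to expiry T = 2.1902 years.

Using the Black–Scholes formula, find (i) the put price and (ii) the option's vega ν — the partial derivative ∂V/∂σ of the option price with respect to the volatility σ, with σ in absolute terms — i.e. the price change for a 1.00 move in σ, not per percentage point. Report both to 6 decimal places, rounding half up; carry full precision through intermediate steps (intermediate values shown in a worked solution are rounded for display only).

σ√T = 0.2157·√2.1902 = 0.319221
d₁ = (ln(S/K) + (r+σ²/2)T) / (σ√T) = (ln(94.96/100.67) + (0.0054+0.2157²/2)·2.1902) / 0.319221 = (-0.058392 + 0.062778) / 0.319221 = 0.013740
d₂ = d₁ − σ√T = 0.013740 − 0.319221 = -0.305481
e^{−rT} = e^{−0.0054·2.1902} = 0.988243
N(−d₁) = 0.494519,  N(−d₂) = 0.620000
Put price V = K·e^{−rT}·N(−d₂) − S·N(−d₁) = 61.681575 − 46.959491 = 14.722084
φ(d₁) = (1/√(2π))·e^{−d₁²/2} = 0.398905
ν = S·φ(d₁)·√T = 56.059815

price = 14.722084
ν = 56.059815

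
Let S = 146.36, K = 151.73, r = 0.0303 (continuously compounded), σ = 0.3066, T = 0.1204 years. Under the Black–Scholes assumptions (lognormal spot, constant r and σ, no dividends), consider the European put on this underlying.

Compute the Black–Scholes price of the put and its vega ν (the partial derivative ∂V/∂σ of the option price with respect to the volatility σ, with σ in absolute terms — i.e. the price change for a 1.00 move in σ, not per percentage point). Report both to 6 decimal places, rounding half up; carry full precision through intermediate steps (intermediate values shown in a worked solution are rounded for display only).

price = 9.009669
ν = 19.630955

σ√T = 0.3066·√0.1204 = 0.106386
d₁ = (ln(S/K) + (r+σ²/2)T) / (σ√T) = (ln(146.36/151.73) + (0.0303+0.3066²/2)·0.1204) / 0.106386 = (-0.036033 + 0.009307) / 0.106386 = -0.251218
d₂ = d₁ − σ√T = -0.251218 − 0.106386 = -0.357604
e^{−rT} = e^{−0.0303·0.1204} = 0.996359
N(−d₁) = 0.599177,  N(−d₂) = 0.639680
Put price V = K·e^{−rT}·N(−d₂) − S·N(−d₁) = 96.705255 − 87.695586 = 9.009669
φ(d₁) = (1/√(2π))·e^{−d₁²/2} = 0.386550
ν = S·φ(d₁)·√T = 19.630955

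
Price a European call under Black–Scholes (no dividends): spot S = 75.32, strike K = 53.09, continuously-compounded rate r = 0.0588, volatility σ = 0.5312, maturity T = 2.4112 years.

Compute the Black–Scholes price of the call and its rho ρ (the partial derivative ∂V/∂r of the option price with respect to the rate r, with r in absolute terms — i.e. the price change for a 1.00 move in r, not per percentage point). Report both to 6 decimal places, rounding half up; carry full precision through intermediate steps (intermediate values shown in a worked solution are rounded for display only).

price = 37.131589
ρ = 63.630986

σ√T = 0.5312·√2.4112 = 0.824849
d₁ = (ln(S/K) + (r+σ²/2)T) / (σ√T) = (ln(75.32/53.09) + (0.0588+0.5312²/2)·2.4112) / 0.824849 = (0.349757 + 0.481967) / 0.824849 = 1.008334
d₂ = d₁ − σ√T = 1.008334 − 0.824849 = 0.183485
e^{−rT} = e^{−0.0588·2.4112} = 0.867813
N(d₁) = 0.843353,  N(d₂) = 0.572791
Call price V = S·N(d₁) − K·e^{−rT}·N(d₂) = 63.521348 − 26.389758 = 37.131589
ρ = K·T·e^{−rT}·N(d₂) = 63.630986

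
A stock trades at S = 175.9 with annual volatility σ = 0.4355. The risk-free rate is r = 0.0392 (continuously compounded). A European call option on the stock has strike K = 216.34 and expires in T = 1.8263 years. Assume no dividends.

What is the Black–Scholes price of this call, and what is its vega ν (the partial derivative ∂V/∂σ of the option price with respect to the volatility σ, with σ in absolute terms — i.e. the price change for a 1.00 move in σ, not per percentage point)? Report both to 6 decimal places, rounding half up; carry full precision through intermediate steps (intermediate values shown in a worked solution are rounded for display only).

σ√T = 0.4355·√1.8263 = 0.588538
d₁ = (ln(S/K) + (r+σ²/2)T) / (σ√T) = (ln(175.9/216.34) + (0.0392+0.4355²/2)·1.8263) / 0.588538 = (-0.206936 + 0.244779) / 0.588538 = 0.064301
d₂ = d₁ − σ√T = 0.064301 − 0.588538 = -0.524236
e^{−rT} = e^{−0.0392·1.8263} = 0.930912
N(d₁) = 0.525635,  N(d₂) = 0.300057
Call price V = S·N(d₁) − K·e^{−rT}·N(d₂) = 92.459156 − 60.429510 = 32.029645
φ(d₁) = (1/√(2π))·e^{−d₁²/2} = 0.398118
ν = S·φ(d₁)·√T = 94.637692

price = 32.029645
ν = 94.637692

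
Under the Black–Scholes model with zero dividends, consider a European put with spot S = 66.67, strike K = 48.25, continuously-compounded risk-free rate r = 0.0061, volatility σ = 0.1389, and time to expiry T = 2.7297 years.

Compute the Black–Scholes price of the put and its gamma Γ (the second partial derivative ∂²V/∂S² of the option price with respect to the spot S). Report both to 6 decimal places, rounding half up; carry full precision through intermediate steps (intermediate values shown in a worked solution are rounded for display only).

price = 0.392573
Γ = 0.007292

σ√T = 0.1389·√2.7297 = 0.229488
d₁ = (ln(S/K) + (r+σ²/2)T) / (σ√T) = (ln(66.67/48.25) + (0.0061+0.1389²/2)·2.7297) / 0.229488 = (0.323359 + 0.042984) / 0.229488 = 1.596349
d₂ = d₁ − σ√T = 1.596349 − 0.229488 = 1.366861
e^{−rT} = e^{−0.0061·2.7297} = 0.983487
N(−d₁) = 0.055205,  N(−d₂) = 0.085834
Put price V = K·e^{−rT}·N(−d₂) − S·N(−d₁) = 4.073119 − 3.680546 = 0.392573
φ(d₁) = (1/√(2π))·e^{−d₁²/2} = 0.111570
Γ = φ(d₁) / (S·σ·√T) = 0.007292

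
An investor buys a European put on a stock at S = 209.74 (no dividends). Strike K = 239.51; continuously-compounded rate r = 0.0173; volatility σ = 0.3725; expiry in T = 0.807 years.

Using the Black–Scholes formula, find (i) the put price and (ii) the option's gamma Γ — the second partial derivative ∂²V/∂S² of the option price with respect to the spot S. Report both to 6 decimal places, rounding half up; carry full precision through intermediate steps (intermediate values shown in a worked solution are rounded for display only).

σ√T = 0.3725·√0.807 = 0.334629
d₁ = (ln(S/K) + (r+σ²/2)T) / (σ√T) = (ln(209.74/239.51) + (0.0173+0.3725²/2)·0.807) / 0.334629 = (-0.132727 + 0.069949) / 0.334629 = -0.187603
d₂ = d₁ − σ√T = -0.187603 − 0.334629 = -0.522231
e^{−rT} = e^{−0.0173·0.807} = 0.986136
N(−d₁) = 0.574406,  N(−d₂) = 0.699245
Put price V = K·e^{−rT}·N(−d₂) − S·N(−d₁) = 165.154353 − 120.475910 = 44.678444
φ(d₁) = (1/√(2π))·e^{−d₁²/2} = 0.391983
Γ = φ(d₁) / (S·σ·√T) = 0.005585

price = 44.678444
Γ = 0.005585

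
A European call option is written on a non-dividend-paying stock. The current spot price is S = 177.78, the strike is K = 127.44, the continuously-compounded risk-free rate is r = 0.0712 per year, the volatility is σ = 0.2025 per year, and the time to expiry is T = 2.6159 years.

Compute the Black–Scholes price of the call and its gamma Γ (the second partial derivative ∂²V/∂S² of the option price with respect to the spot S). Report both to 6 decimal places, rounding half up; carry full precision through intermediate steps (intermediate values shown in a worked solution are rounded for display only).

price = 73.067097
Γ = 0.001485

σ√T = 0.2025·√2.6159 = 0.327518
d₁ = (ln(S/K) + (r+σ²/2)T) / (σ√T) = (ln(177.78/127.44) + (0.0712+0.2025²/2)·2.6159) / 0.327518 = (0.332901 + 0.239886) / 0.327518 = 1.748871
d₂ = d₁ − σ√T = 1.748871 − 0.327518 = 1.421353
e^{−rT} = e^{−0.0712·2.6159} = 0.830064
N(d₁) = 0.959843,  N(d₂) = 0.922393
Call price V = S·N(d₁) − K·e^{−rT}·N(d₂) = 170.640953 − 97.573856 = 73.067097
φ(d₁) = (1/√(2π))·e^{−d₁²/2} = 0.086448
Γ = φ(d₁) / (S·σ·√T) = 0.001485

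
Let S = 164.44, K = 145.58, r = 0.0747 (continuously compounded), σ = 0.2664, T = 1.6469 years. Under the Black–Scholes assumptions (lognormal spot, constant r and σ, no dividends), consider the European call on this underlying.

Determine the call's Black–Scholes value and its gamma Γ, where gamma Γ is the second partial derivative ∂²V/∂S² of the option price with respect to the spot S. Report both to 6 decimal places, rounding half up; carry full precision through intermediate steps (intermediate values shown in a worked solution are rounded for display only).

σ√T = 0.2664·√1.6469 = 0.341875
d₁ = (ln(S/K) + (r+σ²/2)T) / (σ√T) = (ln(164.44/145.58) + (0.0747+0.2664²/2)·1.6469) / 0.341875 = (0.121820 + 0.181463) / 0.341875 = 0.887115
d₂ = d₁ − σ√T = 0.887115 − 0.341875 = 0.545240
e^{−rT} = e^{−0.0747·1.6469} = 0.884243
N(d₁) = 0.812492,  N(d₂) = 0.707206
Call price V = S·N(d₁) − K·e^{−rT}·N(d₂) = 133.606108 − 91.037234 = 42.568874
φ(d₁) = (1/√(2π))·e^{−d₁²/2} = 0.269166
Γ = φ(d₁) / (S·σ·√T) = 0.004788

price = 42.568874
Γ = 0.004788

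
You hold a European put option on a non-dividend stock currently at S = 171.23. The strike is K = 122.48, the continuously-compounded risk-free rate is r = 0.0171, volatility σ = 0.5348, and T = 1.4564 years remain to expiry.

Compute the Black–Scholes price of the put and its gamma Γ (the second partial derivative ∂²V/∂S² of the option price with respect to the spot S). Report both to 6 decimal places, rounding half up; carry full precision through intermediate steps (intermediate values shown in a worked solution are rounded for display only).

price = 16.218390
Γ = 0.002450

σ√T = 0.5348·√1.4564 = 0.645404
d₁ = (ln(S/K) + (r+σ²/2)T) / (σ√T) = (ln(171.23/122.48) + (0.0171+0.5348²/2)·1.4564) / 0.645404 = (0.335060 + 0.233178) / 0.645404 = 0.880437
d₂ = d₁ − σ√T = 0.880437 − 0.645404 = 0.235033
e^{−rT} = e^{−0.0171·1.4564} = 0.975403
N(−d₁) = 0.189311,  N(−d₂) = 0.407092
Put price V = K·e^{−rT}·N(−d₂) − S·N(−d₁) = 48.634169 − 32.415780 = 16.218390
φ(d₁) = (1/√(2π))·e^{−d₁²/2} = 0.270760
Γ = φ(d₁) / (S·σ·√T) = 0.002450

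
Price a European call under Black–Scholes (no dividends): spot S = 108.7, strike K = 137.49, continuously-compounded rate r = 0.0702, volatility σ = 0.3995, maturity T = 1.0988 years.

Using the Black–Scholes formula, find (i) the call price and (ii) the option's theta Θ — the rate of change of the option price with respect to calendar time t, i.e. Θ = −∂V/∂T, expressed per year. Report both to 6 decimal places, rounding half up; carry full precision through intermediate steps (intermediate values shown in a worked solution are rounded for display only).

σ√T = 0.3995·√1.0988 = 0.418771
d₁ = (ln(S/K) + (r+σ²/2)T) / (σ√T) = (ln(108.7/137.49) + (0.0702+0.3995²/2)·1.0988) / 0.418771 = (-0.234959 + 0.164820) / 0.418771 = -0.167489
d₂ = d₁ − σ√T = -0.167489 − 0.418771 = -0.586259
e^{−rT} = e^{−0.0702·1.0988} = 0.925764
N(d₁) = 0.433493,  N(d₂) = 0.278851
Call price V = S·N(d₁) − K·e^{−rT}·N(d₂) = 47.120672 − 35.493044 = 11.627627
φ(d₁) = (1/√(2π))·e^{−d₁²/2} = 0.393386
Θ = −S·φ(d₁)·σ/(2√T) − r·K·e^{−rT}·N(d₂) = −8.148461 − 2.491612 = -10.640072

price = 11.627627
Θ = -10.640072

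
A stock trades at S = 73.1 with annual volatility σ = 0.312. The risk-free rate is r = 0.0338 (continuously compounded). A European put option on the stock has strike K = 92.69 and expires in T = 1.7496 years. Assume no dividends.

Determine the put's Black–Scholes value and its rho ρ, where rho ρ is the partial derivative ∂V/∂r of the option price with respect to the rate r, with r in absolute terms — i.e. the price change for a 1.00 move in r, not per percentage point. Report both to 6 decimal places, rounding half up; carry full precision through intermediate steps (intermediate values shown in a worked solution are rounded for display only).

price = 21.434785
ρ = -112.868455

σ√T = 0.312·√1.7496 = 0.412690
d₁ = (ln(S/K) + (r+σ²/2)T) / (σ√T) = (ln(73.1/92.69) + (0.0338+0.312²/2)·1.7496) / 0.412690 = (-0.237432 + 0.144293) / 0.412690 = -0.225688
d₂ = d₁ − σ√T = -0.225688 − 0.412690 = -0.638378
e^{−rT} = e^{−0.0338·1.7496} = 0.942578
N(−d₁) = 0.589278,  N(−d₂) = 0.738386
Put price V = K·e^{−rT}·N(−d₂) − S·N(−d₁) = 64.511005 − 43.076220 = 21.434785
ρ = −K·T·e^{−rT}·N(−d₂) = -112.868455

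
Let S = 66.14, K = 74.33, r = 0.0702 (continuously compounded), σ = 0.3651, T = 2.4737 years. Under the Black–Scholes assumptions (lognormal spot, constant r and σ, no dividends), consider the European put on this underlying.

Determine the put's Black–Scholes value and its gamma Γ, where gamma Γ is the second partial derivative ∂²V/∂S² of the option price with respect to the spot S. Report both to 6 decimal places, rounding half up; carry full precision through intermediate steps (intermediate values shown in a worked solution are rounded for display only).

σ√T = 0.3651·√2.4737 = 0.574229
d₁ = (ln(S/K) + (r+σ²/2)T) / (σ√T) = (ln(66.14/74.33) + (0.0702+0.3651²/2)·2.4737) / 0.574229 = (-0.116741 + 0.338523) / 0.574229 = 0.386226
d₂ = d₁ − σ√T = 0.386226 − 0.574229 = -0.188003
e^{−rT} = e^{−0.0702·2.4737} = 0.840588
N(−d₁) = 0.349665,  N(−d₂) = 0.574563
Put price V = K·e^{−rT}·N(−d₂) − S·N(−d₁) = 35.899204 − 23.126813 = 12.772391
φ(d₁) = (1/√(2π))·e^{−d₁²/2} = 0.370270
Γ = φ(d₁) / (S·σ·√T) = 0.009749

price = 12.772391
Γ = 0.009749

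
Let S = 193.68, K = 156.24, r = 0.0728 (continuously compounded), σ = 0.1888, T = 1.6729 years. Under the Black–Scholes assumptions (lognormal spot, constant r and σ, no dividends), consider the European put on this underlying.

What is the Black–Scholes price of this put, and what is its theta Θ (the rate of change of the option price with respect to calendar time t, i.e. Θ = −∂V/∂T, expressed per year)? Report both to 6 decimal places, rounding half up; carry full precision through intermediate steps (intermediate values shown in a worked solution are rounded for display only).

σ√T = 0.1888·√1.6729 = 0.244195
d₁ = (ln(S/K) + (r+σ²/2)T) / (σ√T) = (ln(193.68/156.24) + (0.0728+0.1888²/2)·1.6729) / 0.244195 = (0.214814 + 0.151603) / 0.244195 = 1.500508
d₂ = d₁ − σ√T = 1.500508 − 0.244195 = 1.256313
e^{−rT} = e^{−0.0728·1.6729} = 0.885337
N(−d₁) = 0.066741,  N(−d₂) = 0.104501
Put price V = K·e^{−rT}·N(−d₂) − S·N(−d₁) = 14.455137 − 12.926476 = 1.528661
φ(d₁) = (1/√(2π))·e^{−d₁²/2} = 0.129419
Θ = −S·φ(d₁)·σ/(2√T) + r·K·e^{−rT}·N(−d₂) = −1.829445 + 1.052334 = -0.777111

price = 1.528661
Θ = -0.777111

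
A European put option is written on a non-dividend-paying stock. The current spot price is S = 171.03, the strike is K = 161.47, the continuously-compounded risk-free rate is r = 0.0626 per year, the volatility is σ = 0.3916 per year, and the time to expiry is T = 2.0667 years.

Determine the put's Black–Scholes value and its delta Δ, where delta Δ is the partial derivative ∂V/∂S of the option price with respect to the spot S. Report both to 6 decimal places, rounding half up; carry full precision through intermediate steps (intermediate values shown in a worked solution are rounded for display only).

price = 21.939016
Δ = -0.269784

σ√T = 0.3916·√2.0667 = 0.562965
d₁ = (ln(S/K) + (r+σ²/2)T) / (σ√T) = (ln(171.03/161.47) + (0.0626+0.3916²/2)·2.0667) / 0.562965 = (0.057520 + 0.287840) / 0.562965 = 0.613466
d₂ = d₁ − σ√T = 0.613466 − 0.562965 = 0.050501
e^{−rT} = e^{−0.0626·2.0667} = 0.878644
N(−d₁) = 0.269784,  N(−d₂) = 0.479862
Put price V = K·e^{−rT}·N(−d₂) − S·N(−d₁) = 68.080201 − 46.141185 = 21.939016
Δ = −N(−d₁) = -0.269784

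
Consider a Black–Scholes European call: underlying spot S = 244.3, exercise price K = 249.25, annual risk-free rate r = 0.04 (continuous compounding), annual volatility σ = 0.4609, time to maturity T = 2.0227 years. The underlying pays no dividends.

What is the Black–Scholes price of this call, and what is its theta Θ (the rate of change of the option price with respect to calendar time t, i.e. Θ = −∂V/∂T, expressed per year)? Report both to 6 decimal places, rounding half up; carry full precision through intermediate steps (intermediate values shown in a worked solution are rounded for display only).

price = 68.371873
Θ = -18.199190

σ√T = 0.4609·√2.0227 = 0.655500
d₁ = (ln(S/K) + (r+σ²/2)T) / (σ√T) = (ln(244.3/249.25) + (0.04+0.4609²/2)·2.0227) / 0.655500 = (-0.020059 + 0.295748) / 0.655500 = 0.420578
d₂ = d₁ − σ√T = 0.420578 − 0.655500 = -0.234922
e^{−rT} = e^{−0.04·2.0227} = 0.922279
N(d₁) = 0.662968,  N(d₂) = 0.407135
Call price V = S·N(d₁) − K·e^{−rT}·N(d₂) = 161.963135 − 93.591262 = 68.371873
φ(d₁) = (1/√(2π))·e^{−d₁²/2} = 0.365174
Θ = −S·φ(d₁)·σ/(2√T) − r·K·e^{−rT}·N(d₂) = −14.455540 − 3.743650 = -18.199190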